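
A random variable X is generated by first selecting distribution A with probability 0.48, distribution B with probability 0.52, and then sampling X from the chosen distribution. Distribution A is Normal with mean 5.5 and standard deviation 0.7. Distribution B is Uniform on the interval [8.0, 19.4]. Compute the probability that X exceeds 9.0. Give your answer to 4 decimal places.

Conditional on each component, P(X > 9.0): A: 2.86652e-07; B: 0.912281.
By total probability, P(X > 9.0) = 0.48·2.86652e-07 + 0.52·0.912281 = 0.474386.

0.4744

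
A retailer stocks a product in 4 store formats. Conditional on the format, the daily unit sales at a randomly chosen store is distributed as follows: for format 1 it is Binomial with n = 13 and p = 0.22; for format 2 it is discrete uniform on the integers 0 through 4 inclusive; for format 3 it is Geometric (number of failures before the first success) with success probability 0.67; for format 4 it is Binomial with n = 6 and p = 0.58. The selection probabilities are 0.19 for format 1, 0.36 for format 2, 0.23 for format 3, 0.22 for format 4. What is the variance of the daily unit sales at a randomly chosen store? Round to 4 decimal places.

Per component, 1: μ=2.86, E[X²]=10.4104; 2: μ=2, E[X²]=6; 3: μ=0.492537, E[X²]=0.977723; 4: μ=3.48, E[X²]=13.572.
E[X] = 0.19·2.86 + 0.36·2 + 0.23·0.492537 + 0.22·3.48 = 2.14228.
E[X²] = 0.19·10.4104 + 0.36·6 + 0.23·0.977723 + 0.22·13.572 = 7.34869.
Var(X) = E[X²] − (E[X])² = 7.34869 − 4.58938 = 2.75931.

2.7593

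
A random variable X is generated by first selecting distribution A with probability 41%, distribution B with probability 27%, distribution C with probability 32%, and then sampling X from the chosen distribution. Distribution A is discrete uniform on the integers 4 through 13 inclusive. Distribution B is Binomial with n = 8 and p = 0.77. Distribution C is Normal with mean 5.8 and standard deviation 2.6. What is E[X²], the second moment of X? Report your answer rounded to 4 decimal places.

56.5608

For each component E[X²] = Var + (mean)², giving A: 80.5; B: 39.3624; C: 40.4.
Overall E[X²] = 0.41·80.5 + 0.27·39.3624 + 0.32·40.4 = 56.5608.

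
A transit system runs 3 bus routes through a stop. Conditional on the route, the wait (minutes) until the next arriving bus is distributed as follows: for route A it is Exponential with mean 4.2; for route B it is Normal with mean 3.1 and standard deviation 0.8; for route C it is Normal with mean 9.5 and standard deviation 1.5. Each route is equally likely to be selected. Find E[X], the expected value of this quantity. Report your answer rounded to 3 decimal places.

Component means — A: 4.2; B: 3.1; C: 9.5.
E[X] = 0.333333·4.2 + 0.333333·3.1 + 0.333333·9.5 = 5.6.

5.600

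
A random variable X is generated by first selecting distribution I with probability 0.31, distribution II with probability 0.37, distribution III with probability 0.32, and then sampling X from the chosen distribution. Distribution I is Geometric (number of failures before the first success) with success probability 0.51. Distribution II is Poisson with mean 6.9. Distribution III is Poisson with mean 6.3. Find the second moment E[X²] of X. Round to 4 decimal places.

35.7557

For each component E[X²] = Var + (mean)², giving I: 2.807; II: 54.51; III: 45.99.
Overall E[X²] = 0.31·2.807 + 0.37·54.51 + 0.32·45.99 = 35.7557.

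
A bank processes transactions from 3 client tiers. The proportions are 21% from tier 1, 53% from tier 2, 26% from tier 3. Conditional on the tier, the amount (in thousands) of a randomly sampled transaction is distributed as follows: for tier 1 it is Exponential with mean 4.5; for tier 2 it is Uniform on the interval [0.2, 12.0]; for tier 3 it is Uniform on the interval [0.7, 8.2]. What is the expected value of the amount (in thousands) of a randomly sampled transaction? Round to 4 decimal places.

Component means — 1: 4.5; 2: 6.1; 3: 4.45.
E[X] = 0.21·4.5 + 0.53·6.1 + 0.26·4.45 = 5.335.

5.3350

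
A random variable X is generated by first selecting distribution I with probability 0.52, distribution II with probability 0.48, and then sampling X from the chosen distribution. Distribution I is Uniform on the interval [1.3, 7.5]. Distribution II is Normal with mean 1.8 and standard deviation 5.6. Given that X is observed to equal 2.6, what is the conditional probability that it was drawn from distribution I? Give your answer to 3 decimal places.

0.712

Likelihoods f(2.6 | ·): I: 0.16129; II: 0.0705165.
Posterior ∝ prior × likelihood. Numerator for I: 0.52·0.16129 = 0.083871.
Normalizing constant: 0.52·0.16129 + 0.48·0.0705165 = 0.117719.
P(I | observation) = 0.083871 / 0.117719 = 0.712468.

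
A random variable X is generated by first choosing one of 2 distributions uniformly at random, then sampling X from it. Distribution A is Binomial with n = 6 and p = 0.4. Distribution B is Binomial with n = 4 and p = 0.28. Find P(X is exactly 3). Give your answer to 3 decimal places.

Conditional on each component, P(X = 3): A: 0.27648; B: 0.0632218.
By total probability, P(X = 3) = 0.5·0.27648 + 0.5·0.0632218 = 0.169851.

0.170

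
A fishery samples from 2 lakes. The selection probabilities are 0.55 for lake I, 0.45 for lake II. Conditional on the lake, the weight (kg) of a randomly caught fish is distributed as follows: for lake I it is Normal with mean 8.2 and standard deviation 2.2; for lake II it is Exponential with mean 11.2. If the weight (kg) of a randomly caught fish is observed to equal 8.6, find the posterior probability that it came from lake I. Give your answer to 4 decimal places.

Likelihoods f(8.6 | ·): I: 0.178365; II: 0.0414291.
Posterior ∝ prior × likelihood. Numerator for I: 0.55·0.178365 = 0.0981006.
Normalizing constant: 0.55·0.178365 + 0.45·0.0414291 = 0.116744.
P(I | observation) = 0.0981006 / 0.116744 = 0.840307.

0.8403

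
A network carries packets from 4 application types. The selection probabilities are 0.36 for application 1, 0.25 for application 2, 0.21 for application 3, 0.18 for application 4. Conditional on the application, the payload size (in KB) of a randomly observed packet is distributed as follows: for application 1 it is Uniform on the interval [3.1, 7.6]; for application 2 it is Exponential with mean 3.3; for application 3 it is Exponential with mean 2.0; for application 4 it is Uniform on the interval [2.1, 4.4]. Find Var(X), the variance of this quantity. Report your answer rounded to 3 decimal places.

5.910

Per component, 1: μ=5.35, E[X²]=30.31; 2: μ=3.3, E[X²]=21.78; 3: μ=2, E[X²]=8; 4: μ=3.25, E[X²]=11.0033.
E[X] = 0.36·5.35 + 0.25·3.3 + 0.21·2 + 0.18·3.25 = 3.756.
E[X²] = 0.36·30.31 + 0.25·21.78 + 0.21·8 + 0.18·11.0033 = 20.0172.
Var(X) = E[X²] − (E[X])² = 20.0172 − 14.1075 = 5.90966.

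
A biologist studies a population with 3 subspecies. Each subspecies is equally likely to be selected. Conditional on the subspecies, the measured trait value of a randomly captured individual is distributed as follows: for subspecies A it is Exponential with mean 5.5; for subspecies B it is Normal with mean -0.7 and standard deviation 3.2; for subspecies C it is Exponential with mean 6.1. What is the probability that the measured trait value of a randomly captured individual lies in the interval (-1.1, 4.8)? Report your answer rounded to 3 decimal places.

0.545

Conditional on each subspecies, P(-1.1 < X < 4.8): A: 0.582189; B: 0.506908; C: 0.544739.
By total probability, P(-1.1 < X < 4.8) = 0.333333·0.582189 + 0.333333·0.506908 + 0.333333·0.544739 = 0.544612.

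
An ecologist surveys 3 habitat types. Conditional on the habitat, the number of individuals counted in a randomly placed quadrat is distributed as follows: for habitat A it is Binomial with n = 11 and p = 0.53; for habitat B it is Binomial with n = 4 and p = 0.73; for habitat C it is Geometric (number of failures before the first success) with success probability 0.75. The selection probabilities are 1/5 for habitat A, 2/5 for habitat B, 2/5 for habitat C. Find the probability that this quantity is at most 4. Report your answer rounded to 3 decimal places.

Conditional on each habitat, P(X ≤ 4): A: 0.211013; B: 1; C: 0.999023.
By total probability, P(X ≤ 4) = 0.2·0.211013 + 0.4·1 + 0.4·0.999023 = 0.841812.

0.842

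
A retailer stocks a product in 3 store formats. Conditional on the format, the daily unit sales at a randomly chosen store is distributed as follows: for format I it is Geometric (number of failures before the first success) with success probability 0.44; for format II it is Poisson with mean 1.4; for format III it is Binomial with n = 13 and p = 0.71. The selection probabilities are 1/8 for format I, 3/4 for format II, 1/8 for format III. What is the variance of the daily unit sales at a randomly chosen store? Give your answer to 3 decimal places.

8.485

Per component, I: μ=1.27273, E[X²]=4.5124; II: μ=1.4, E[X²]=3.36; III: μ=9.23, E[X²]=87.8696.
E[X] = 0.125·1.27273 + 0.75·1.4 + 0.125·9.23 = 2.36284.
E[X²] = 0.125·4.5124 + 0.75·3.36 + 0.125·87.8696 = 14.0677.
Var(X) = E[X²] − (E[X])² = 14.0677 − 5.58302 = 8.48473.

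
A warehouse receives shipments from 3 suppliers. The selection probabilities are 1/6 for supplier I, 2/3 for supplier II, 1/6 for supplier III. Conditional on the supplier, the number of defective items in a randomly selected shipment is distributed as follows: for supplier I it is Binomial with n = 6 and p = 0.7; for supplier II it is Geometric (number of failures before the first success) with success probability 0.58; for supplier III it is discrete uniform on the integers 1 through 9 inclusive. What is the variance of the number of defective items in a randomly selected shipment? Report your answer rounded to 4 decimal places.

Per component, I: μ=4.2, E[X²]=18.9; II: μ=0.724138, E[X²]=1.77289; III: μ=5, E[X²]=31.6667.
E[X] = 0.166667·4.2 + 0.666667·0.724138 + 0.166667·5 = 2.01609.
E[X²] = 0.166667·18.9 + 0.666667·1.77289 + 0.166667·31.6667 = 9.6097.
Var(X) = E[X²] − (E[X])² = 9.6097 − 4.06463 = 5.54508.

5.5451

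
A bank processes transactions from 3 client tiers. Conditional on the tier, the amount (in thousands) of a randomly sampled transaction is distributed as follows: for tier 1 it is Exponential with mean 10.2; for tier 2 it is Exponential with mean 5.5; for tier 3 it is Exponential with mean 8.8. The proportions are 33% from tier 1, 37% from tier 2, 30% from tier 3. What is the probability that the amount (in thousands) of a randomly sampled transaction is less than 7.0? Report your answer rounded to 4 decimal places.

0.5948

Conditional on each tier, P(X < 7.0): 1: 0.496552; 2: 0.719933; 3: 0.548624.
By total probability, P(X < 7.0) = 0.33·0.496552 + 0.37·0.719933 + 0.3·0.548624 = 0.594825.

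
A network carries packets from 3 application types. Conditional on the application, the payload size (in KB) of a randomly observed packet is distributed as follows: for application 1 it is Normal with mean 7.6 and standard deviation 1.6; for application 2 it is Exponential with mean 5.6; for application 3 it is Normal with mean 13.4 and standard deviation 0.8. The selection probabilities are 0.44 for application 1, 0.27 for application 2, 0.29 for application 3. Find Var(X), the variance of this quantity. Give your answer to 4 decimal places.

19.3106

Per component, 1: μ=7.6, E[X²]=60.32; 2: μ=5.6, E[X²]=62.72; 3: μ=13.4, E[X²]=180.2.
E[X] = 0.44·7.6 + 0.27·5.6 + 0.29·13.4 = 8.742.
E[X²] = 0.44·60.32 + 0.27·62.72 + 0.29·180.2 = 95.7332.
Var(X) = E[X²] − (E[X])² = 95.7332 − 76.4226 = 19.3106.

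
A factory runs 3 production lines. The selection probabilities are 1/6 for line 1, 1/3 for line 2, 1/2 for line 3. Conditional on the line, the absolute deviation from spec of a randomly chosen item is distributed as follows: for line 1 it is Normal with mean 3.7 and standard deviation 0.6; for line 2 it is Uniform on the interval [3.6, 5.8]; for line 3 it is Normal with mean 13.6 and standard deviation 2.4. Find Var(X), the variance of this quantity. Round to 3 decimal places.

24.499

Per component, 1: μ=3.7, E[X²]=14.05; 2: μ=4.7, E[X²]=22.4933; 3: μ=13.6, E[X²]=190.72.
E[X] = 0.166667·3.7 + 0.333333·4.7 + 0.5·13.6 = 8.98333.
E[X²] = 0.166667·14.05 + 0.333333·22.4933 + 0.5·190.72 = 105.199.
Var(X) = E[X²] − (E[X])² = 105.199 − 80.7003 = 24.4992.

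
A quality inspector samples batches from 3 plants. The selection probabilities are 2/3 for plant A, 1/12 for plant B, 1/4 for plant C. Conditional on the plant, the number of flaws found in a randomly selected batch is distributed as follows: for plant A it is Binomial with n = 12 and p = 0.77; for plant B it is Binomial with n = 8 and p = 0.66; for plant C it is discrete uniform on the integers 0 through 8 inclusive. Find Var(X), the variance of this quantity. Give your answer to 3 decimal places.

Per component, A: μ=9.24, E[X²]=87.5028; B: μ=5.28, E[X²]=29.6736; C: μ=4, E[X²]=22.6667.
E[X] = 0.666667·9.24 + 0.0833333·5.28 + 0.25·4 = 7.6.
E[X²] = 0.666667·87.5028 + 0.0833333·29.6736 + 0.25·22.6667 = 66.4747.
Var(X) = E[X²] − (E[X])² = 66.4747 − 57.76 = 8.71467.

8.715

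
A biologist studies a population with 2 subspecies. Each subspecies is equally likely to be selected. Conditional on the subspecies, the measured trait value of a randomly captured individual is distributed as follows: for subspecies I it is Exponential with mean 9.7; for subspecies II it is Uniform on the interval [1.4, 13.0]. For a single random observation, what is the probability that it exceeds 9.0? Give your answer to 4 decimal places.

0.3701

Conditional on each subspecies, P(X > 9.0): I: 0.395409; II: 0.344828.
By total probability, P(X > 9.0) = 0.5·0.395409 + 0.5·0.344828 = 0.370118.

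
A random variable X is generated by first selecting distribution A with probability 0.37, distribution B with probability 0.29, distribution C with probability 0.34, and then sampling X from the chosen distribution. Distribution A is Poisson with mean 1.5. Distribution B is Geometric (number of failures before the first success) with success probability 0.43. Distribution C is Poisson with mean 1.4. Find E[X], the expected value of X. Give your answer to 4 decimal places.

Component means — A: 1.5; B: 1.32558; C: 1.4.
E[X] = 0.37·1.5 + 0.29·1.32558 + 0.34·1.4 = 1.41542.

1.4154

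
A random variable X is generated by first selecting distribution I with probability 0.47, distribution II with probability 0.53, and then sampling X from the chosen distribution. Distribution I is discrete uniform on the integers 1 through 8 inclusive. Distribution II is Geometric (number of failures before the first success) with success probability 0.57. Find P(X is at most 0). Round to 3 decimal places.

0.302

Conditional on each component, P(X ≤ 0): I: 0; II: 0.57.
By total probability, P(X ≤ 0) = 0.47·0 + 0.53·0.57 = 0.3021.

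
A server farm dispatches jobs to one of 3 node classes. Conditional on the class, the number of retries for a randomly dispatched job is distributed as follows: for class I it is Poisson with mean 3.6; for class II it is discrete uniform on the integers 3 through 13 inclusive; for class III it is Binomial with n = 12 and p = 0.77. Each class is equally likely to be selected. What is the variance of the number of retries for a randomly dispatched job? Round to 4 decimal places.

11.0981

Per component, I: μ=3.6, E[X²]=16.56; II: μ=8, E[X²]=74; III: μ=9.24, E[X²]=87.5028.
E[X] = 0.333333·3.6 + 0.333333·8 + 0.333333·9.24 = 6.94667.
E[X²] = 0.333333·16.56 + 0.333333·74 + 0.333333·87.5028 = 59.3543.
Var(X) = E[X²] − (E[X])² = 59.3543 − 48.2562 = 11.0981.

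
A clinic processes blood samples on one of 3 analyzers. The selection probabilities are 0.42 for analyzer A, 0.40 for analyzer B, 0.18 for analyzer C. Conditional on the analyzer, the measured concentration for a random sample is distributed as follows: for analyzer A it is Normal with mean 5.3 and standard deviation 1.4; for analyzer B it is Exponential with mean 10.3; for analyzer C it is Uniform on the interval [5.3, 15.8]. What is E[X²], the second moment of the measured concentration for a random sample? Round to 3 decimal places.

For each component E[X²] = Var + (mean)², giving A: 30.05; B: 212.18; C: 120.49.
Overall E[X²] = 0.42·30.05 + 0.4·212.18 + 0.18·120.49 = 119.181.

119.181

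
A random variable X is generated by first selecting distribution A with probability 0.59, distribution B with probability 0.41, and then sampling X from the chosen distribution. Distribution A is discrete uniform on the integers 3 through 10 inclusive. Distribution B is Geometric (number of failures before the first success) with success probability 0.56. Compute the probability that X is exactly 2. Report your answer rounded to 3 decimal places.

0.044

Conditional on each component, P(X = 2): A: 0; B: 0.108416.
By total probability, P(X = 2) = 0.59·0 + 0.41·0.108416 = 0.0444506.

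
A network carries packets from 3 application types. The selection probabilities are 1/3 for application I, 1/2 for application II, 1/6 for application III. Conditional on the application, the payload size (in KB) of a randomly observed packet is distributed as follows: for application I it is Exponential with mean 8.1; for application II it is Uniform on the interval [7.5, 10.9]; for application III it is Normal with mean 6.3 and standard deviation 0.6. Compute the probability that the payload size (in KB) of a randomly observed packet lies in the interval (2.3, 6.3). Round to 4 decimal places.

0.1811

Conditional on each application, P(2.3 < X < 6.3): I: 0.293378; II: 0; III: 0.5.
By total probability, P(2.3 < X < 6.3) = 0.333333·0.293378 + 0.5·0 + 0.166667·0.5 = 0.181126.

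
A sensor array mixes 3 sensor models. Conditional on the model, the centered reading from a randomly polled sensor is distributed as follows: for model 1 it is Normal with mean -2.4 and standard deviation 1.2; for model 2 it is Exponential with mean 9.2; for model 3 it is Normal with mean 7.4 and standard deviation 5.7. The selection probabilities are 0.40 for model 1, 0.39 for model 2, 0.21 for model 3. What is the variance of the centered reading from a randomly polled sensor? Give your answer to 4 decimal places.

Per component, 1: μ=-2.4, E[X²]=7.2; 2: μ=9.2, E[X²]=169.28; 3: μ=7.4, E[X²]=87.25.
E[X] = 0.4·-2.4 + 0.39·9.2 + 0.21·7.4 = 4.182.
E[X²] = 0.4·7.2 + 0.39·169.28 + 0.21·87.25 = 87.2217.
Var(X) = E[X²] − (E[X])² = 87.2217 − 17.4891 = 69.7326.

69.7326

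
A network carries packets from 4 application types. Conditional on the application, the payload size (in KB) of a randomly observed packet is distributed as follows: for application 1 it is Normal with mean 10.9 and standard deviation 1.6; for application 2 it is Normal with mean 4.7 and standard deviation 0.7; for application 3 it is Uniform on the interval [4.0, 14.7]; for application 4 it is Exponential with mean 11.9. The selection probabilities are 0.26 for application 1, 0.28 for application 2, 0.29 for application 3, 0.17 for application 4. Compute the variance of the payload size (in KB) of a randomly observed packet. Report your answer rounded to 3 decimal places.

Per component, 1: μ=10.9, E[X²]=121.37; 2: μ=4.7, E[X²]=22.58; 3: μ=9.35, E[X²]=96.9633; 4: μ=11.9, E[X²]=283.22.
E[X] = 0.26·10.9 + 0.28·4.7 + 0.29·9.35 + 0.17·11.9 = 8.8845.
E[X²] = 0.26·121.37 + 0.28·22.58 + 0.29·96.9633 + 0.17·283.22 = 114.145.
Var(X) = E[X²] − (E[X])² = 114.145 − 78.9343 = 35.211.

35.211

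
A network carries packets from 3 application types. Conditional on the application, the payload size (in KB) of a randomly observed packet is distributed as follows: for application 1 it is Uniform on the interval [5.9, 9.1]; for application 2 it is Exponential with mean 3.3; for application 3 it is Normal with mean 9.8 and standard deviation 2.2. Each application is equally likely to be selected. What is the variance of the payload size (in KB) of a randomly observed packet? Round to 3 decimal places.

Per component, 1: μ=7.5, E[X²]=57.1033; 2: μ=3.3, E[X²]=21.78; 3: μ=9.8, E[X²]=100.88.
E[X] = 0.333333·7.5 + 0.333333·3.3 + 0.333333·9.8 = 6.86667.
E[X²] = 0.333333·57.1033 + 0.333333·21.78 + 0.333333·100.88 = 59.9211.
Var(X) = E[X²] − (E[X])² = 59.9211 − 47.1511 = 12.77.

12.770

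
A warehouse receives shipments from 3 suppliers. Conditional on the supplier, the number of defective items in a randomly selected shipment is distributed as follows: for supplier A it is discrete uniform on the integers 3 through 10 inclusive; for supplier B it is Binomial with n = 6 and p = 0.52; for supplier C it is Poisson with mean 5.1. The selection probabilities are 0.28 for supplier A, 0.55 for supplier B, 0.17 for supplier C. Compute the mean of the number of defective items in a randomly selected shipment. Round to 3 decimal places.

4.403

Component means — A: 6.5; B: 3.12; C: 5.1.
E[X] = 0.28·6.5 + 0.55·3.12 + 0.17·5.1 = 4.403.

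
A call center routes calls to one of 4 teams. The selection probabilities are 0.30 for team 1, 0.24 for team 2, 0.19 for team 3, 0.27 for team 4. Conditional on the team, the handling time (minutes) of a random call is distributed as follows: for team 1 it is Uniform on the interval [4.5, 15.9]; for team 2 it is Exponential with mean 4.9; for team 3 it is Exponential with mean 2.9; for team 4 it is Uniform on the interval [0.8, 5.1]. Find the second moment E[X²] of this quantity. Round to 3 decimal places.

For each component E[X²] = Var + (mean)², giving 1: 114.87; 2: 48.02; 3: 16.82; 4: 10.2433.
Overall E[X²] = 0.3·114.87 + 0.24·48.02 + 0.19·16.82 + 0.27·10.2433 = 51.9473.

51.947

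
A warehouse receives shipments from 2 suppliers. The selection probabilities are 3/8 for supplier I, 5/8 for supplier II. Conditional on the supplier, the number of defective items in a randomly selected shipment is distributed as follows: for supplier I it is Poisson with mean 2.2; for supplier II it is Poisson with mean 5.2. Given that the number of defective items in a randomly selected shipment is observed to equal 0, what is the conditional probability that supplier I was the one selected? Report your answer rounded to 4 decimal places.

0.9234

Likelihoods P(X=0 | ·): I: 0.110803; II: 0.00551656.
Posterior ∝ prior × likelihood. Numerator for I: 0.375·0.110803 = 0.0415512.
Normalizing constant: 0.375·0.110803 + 0.625·0.00551656 = 0.044999.
P(I | observation) = 0.0415512 / 0.044999 = 0.923379.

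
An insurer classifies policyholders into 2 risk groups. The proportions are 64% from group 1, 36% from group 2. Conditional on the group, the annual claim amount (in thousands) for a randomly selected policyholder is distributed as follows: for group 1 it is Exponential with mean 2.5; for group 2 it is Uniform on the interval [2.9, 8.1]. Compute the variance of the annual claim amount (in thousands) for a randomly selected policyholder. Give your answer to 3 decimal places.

6.885

Per component, 1: μ=2.5, E[X²]=12.5; 2: μ=5.5, E[X²]=32.5033.
E[X] = 0.64·2.5 + 0.36·5.5 = 3.58.
E[X²] = 0.64·12.5 + 0.36·32.5033 = 19.7012.
Var(X) = E[X²] − (E[X])² = 19.7012 − 12.8164 = 6.8848.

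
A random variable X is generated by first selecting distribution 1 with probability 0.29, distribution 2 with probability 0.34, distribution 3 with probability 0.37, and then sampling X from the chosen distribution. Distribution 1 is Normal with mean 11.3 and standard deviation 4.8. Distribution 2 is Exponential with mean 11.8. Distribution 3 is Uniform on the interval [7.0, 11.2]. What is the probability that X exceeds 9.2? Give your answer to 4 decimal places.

0.5261

Conditional on each component, P(X > 9.2): 1: 0.669126; 2: 0.458561; 3: 0.47619.
By total probability, P(X > 9.2) = 0.29·0.669126 + 0.34·0.458561 + 0.37·0.47619 = 0.526148.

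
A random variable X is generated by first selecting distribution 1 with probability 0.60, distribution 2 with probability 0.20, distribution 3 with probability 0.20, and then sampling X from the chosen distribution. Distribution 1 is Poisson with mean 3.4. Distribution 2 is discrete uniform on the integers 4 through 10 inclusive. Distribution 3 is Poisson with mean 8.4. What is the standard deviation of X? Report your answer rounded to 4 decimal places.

Per component, 1: μ=3.4, E[X²]=14.96; 2: μ=7, E[X²]=53; 3: μ=8.4, E[X²]=78.96.
E[X] = 0.6·3.4 + 0.2·7 + 0.2·8.4 = 5.12.
E[X²] = 0.6·14.96 + 0.2·53 + 0.2·78.96 = 35.368.
Var(X) = E[X²] − (E[X])² = 35.368 − 26.2144 = 9.1536.
SD(X) = √9.1536 = 3.02549.

3.0255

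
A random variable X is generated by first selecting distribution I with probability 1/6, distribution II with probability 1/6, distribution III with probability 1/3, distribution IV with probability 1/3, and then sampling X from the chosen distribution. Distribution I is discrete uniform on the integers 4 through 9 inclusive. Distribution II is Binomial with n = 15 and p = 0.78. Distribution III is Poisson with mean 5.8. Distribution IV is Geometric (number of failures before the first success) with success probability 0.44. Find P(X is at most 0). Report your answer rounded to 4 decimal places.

Conditional on each component, P(X ≤ 0): I: 0; II: 1.3688e-10; III: 0.00302755; IV: 0.44.
By total probability, P(X ≤ 0) = 0.166667·0 + 0.166667·1.3688e-10 + 0.333333·0.00302755 + 0.333333·0.44 = 0.147676.

0.1477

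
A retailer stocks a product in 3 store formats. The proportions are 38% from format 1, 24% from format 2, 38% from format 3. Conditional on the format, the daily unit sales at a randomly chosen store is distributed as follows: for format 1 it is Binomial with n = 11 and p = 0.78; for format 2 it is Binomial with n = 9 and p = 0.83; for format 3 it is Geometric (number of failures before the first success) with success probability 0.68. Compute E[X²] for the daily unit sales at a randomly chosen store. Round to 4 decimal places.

For each component E[X²] = Var + (mean)², giving 1: 75.504; 2: 57.0708; 3: 0.913495.
Overall E[X²] = 0.38·75.504 + 0.24·57.0708 + 0.38·0.913495 = 42.7356.

42.7356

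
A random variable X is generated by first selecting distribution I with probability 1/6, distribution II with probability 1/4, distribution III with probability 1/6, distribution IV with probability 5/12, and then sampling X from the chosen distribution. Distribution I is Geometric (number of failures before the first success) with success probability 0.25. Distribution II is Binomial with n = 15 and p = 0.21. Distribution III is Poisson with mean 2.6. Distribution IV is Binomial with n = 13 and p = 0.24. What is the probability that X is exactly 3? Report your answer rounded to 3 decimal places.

Conditional on each component, P(X = 3): I: 0.105469; II: 0.248997; III: 0.217572; IV: 0.254177.
By total probability, P(X = 3) = 0.166667·0.105469 + 0.25·0.248997 + 0.166667·0.217572 + 0.416667·0.254177 = 0.221996.

0.222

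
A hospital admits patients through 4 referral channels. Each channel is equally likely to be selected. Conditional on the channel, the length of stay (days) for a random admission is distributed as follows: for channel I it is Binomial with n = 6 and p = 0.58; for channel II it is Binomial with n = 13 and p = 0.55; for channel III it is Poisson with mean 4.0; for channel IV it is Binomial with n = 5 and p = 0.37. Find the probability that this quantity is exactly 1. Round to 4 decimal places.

0.1027

Conditional on each channel, P(X = 1): I: 0.0454805; II: 0.000493011; III: 0.0732626; IV: 0.29143.
By total probability, P(X = 1) = 0.25·0.0454805 + 0.25·0.000493011 + 0.25·0.0732626 + 0.25·0.29143 = 0.102666.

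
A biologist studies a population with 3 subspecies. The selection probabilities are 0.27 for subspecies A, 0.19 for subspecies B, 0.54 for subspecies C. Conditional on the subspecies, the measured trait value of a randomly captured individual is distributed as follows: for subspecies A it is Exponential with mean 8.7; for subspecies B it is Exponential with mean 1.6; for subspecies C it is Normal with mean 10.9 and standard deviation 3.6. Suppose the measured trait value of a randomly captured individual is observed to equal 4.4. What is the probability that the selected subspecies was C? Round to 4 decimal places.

0.3083

Likelihoods f(4.4 | ·): A: 0.0693166; B: 0.0399549; C: 0.0217121.
Posterior ∝ prior × likelihood. Numerator for C: 0.54·0.0217121 = 0.0117245.
Normalizing constant: 0.27·0.0693166 + 0.19·0.0399549 + 0.54·0.0217121 = 0.0380314.
P(C | observation) = 0.0117245 / 0.0380314 = 0.308285.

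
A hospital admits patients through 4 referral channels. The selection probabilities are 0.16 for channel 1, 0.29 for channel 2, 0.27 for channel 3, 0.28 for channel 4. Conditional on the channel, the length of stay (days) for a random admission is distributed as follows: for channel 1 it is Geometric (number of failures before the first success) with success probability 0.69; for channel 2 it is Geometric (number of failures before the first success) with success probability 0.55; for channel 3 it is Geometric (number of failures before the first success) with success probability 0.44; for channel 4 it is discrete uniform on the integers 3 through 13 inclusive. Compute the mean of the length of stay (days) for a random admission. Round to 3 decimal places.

Component means — 1: 0.449275; 2: 0.818182; 3: 1.27273; 4: 8.
E[X] = 0.16·0.449275 + 0.29·0.818182 + 0.27·1.27273 + 0.28·8 = 2.89279.

2.893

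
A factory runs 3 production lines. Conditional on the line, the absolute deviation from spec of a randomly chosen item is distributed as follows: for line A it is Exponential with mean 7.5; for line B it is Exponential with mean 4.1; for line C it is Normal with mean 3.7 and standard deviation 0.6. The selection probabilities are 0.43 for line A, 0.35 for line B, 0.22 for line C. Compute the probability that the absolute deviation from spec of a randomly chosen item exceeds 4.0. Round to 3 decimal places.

0.452

Conditional on each line, P(X > 4.0): A: 0.586646; B: 0.376962; C: 0.308538.
By total probability, P(X > 4.0) = 0.43·0.586646 + 0.35·0.376962 + 0.22·0.308538 = 0.452073.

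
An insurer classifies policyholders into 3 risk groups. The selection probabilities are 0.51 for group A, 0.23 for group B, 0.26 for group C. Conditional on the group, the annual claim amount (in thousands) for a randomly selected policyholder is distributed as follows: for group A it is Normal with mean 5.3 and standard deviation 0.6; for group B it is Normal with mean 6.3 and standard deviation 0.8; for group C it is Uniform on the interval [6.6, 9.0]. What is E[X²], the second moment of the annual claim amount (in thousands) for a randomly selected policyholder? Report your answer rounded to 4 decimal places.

For each component E[X²] = Var + (mean)², giving A: 28.45; B: 40.33; C: 61.32.
Overall E[X²] = 0.51·28.45 + 0.23·40.33 + 0.26·61.32 = 39.7286.

39.7286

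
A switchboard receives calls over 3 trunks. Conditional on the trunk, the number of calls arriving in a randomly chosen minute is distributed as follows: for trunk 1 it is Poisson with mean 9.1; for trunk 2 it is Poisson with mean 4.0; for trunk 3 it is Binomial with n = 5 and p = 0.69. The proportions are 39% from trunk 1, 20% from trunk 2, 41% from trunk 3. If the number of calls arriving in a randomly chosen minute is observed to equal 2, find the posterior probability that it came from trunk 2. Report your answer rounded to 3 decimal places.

0.328

Likelihoods P(X=2 | ·): 1: 0.00462352; 2: 0.146525; 3: 0.141835.
Posterior ∝ prior × likelihood. Numerator for 2: 0.2·0.146525 = 0.029305.
Normalizing constant: 0.39·0.00462352 + 0.2·0.146525 + 0.41·0.141835 = 0.0892605.
P(2 | observation) = 0.029305 / 0.0892605 = 0.328309.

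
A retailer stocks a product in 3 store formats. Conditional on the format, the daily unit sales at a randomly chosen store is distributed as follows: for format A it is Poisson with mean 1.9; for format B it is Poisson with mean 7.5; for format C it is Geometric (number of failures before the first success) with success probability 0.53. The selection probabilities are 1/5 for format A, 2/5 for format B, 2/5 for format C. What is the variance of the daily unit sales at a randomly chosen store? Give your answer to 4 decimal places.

Per component, A: μ=1.9, E[X²]=5.51; B: μ=7.5, E[X²]=63.75; C: μ=0.886792, E[X²]=2.45959.
E[X] = 0.2·1.9 + 0.4·7.5 + 0.4·0.886792 = 3.73472.
E[X²] = 0.2·5.51 + 0.4·63.75 + 0.4·2.45959 = 27.5858.
Var(X) = E[X²] − (E[X])² = 27.5858 − 13.9481 = 13.6377.

13.6377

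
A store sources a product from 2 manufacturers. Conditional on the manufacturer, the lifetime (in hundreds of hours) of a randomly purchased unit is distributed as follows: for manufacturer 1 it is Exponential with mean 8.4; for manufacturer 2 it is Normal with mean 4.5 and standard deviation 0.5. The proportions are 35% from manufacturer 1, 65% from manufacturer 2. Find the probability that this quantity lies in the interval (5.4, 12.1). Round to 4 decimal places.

0.1245

Conditional on each manufacturer, P(5.4 < X < 12.1): 1: 0.288973; 2: 0.0359303.
By total probability, P(5.4 < X < 12.1) = 0.35·0.288973 + 0.65·0.0359303 = 0.124495.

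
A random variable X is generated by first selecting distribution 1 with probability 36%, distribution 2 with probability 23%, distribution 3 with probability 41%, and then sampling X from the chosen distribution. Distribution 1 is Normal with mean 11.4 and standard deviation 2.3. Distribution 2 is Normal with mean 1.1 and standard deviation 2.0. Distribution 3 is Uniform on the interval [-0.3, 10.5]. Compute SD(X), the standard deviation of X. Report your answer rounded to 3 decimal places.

Per component, 1: μ=11.4, E[X²]=135.25; 2: μ=1.1, E[X²]=5.21; 3: μ=5.1, E[X²]=35.73.
E[X] = 0.36·11.4 + 0.23·1.1 + 0.41·5.1 = 6.448.
E[X²] = 0.36·135.25 + 0.23·5.21 + 0.41·35.73 = 64.5376.
Var(X) = E[X²] − (E[X])² = 64.5376 − 41.5767 = 22.9609.
SD(X) = √22.9609 = 4.79175.

4.792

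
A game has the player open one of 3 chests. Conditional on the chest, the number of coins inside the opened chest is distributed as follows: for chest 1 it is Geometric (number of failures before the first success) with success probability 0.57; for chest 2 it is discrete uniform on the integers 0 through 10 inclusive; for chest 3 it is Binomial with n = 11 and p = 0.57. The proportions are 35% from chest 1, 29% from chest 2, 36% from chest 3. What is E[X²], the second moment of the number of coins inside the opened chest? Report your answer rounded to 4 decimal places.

25.9356

For each component E[X²] = Var + (mean)², giving 1: 1.89258; 2: 35; 3: 42.009.
Overall E[X²] = 0.35·1.89258 + 0.29·35 + 0.36·42.009 = 25.9356.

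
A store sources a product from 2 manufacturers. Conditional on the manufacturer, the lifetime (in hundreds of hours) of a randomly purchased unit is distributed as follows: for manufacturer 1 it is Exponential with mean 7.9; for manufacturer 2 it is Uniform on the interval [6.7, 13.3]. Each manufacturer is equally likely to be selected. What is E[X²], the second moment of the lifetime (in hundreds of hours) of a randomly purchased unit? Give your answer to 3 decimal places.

For each component E[X²] = Var + (mean)², giving 1: 124.82; 2: 103.63.
Overall E[X²] = 0.5·124.82 + 0.5·103.63 = 114.225.

114.225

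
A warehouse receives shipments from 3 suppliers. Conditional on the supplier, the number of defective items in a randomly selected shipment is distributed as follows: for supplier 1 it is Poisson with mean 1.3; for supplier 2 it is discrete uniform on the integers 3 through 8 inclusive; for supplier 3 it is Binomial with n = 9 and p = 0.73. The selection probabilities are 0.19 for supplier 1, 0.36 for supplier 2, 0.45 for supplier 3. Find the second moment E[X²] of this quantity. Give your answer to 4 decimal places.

32.7306

For each component E[X²] = Var + (mean)², giving 1: 2.99; 2: 33.1667; 3: 44.9388.
Overall E[X²] = 0.19·2.99 + 0.36·33.1667 + 0.45·44.9388 = 32.7306.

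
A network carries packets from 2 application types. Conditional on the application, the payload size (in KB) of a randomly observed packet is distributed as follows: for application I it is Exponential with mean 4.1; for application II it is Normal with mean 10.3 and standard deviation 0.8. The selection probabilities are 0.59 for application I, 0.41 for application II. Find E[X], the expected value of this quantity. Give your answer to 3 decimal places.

Component means — I: 4.1; II: 10.3.
E[X] = 0.59·4.1 + 0.41·10.3 = 6.642.

6.642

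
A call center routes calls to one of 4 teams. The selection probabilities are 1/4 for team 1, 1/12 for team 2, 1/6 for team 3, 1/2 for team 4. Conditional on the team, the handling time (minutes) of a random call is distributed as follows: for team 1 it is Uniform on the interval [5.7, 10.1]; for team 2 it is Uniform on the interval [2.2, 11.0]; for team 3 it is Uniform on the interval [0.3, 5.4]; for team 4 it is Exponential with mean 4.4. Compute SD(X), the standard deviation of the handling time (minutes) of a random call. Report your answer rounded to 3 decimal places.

3.769

Per component, 1: μ=7.9, E[X²]=64.0233; 2: μ=6.6, E[X²]=50.0133; 3: μ=2.85, E[X²]=10.29; 4: μ=4.4, E[X²]=38.72.
E[X] = 0.25·7.9 + 0.0833333·6.6 + 0.166667·2.85 + 0.5·4.4 = 5.2.
E[X²] = 0.25·64.0233 + 0.0833333·50.0133 + 0.166667·10.29 + 0.5·38.72 = 41.2486.
Var(X) = E[X²] − (E[X])² = 41.2486 − 27.04 = 14.2086.
SD(X) = √14.2086 = 3.76943.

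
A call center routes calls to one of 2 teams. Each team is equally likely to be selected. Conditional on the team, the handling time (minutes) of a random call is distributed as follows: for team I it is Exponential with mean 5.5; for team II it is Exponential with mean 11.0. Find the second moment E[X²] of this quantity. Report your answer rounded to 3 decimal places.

For each component E[X²] = Var + (mean)², giving I: 60.5; II: 242.
Overall E[X²] = 0.5·60.5 + 0.5·242 = 151.25.

151.250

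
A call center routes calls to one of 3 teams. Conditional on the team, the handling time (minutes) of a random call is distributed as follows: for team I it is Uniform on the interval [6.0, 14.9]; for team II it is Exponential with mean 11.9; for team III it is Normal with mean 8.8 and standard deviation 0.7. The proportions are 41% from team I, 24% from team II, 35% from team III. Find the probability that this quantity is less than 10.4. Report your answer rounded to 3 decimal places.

0.689

Conditional on each team, P(X < 10.4): I: 0.494382; II: 0.5827; III: 0.988865.
By total probability, P(X < 10.4) = 0.41·0.494382 + 0.24·0.5827 + 0.35·0.988865 = 0.688647.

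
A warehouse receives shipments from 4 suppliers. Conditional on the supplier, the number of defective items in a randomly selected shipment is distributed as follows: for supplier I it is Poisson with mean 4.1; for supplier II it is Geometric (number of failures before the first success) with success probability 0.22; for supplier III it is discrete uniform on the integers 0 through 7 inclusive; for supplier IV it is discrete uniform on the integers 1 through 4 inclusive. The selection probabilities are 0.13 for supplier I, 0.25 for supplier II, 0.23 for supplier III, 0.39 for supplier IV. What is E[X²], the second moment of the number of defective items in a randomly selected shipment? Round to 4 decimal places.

For each component E[X²] = Var + (mean)², giving I: 20.91; II: 28.686; III: 17.5; IV: 7.5.
Overall E[X²] = 0.13·20.91 + 0.25·28.686 + 0.23·17.5 + 0.39·7.5 = 16.8398.

16.8398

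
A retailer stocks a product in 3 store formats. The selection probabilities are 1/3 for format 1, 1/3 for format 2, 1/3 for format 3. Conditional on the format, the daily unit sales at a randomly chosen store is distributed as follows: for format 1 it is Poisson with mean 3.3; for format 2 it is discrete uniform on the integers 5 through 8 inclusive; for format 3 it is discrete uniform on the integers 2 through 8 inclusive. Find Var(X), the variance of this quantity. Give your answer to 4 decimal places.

4.5589

Per component, 1: μ=3.3, E[X²]=14.19; 2: μ=6.5, E[X²]=43.5; 3: μ=5, E[X²]=29.
E[X] = 0.333333·3.3 + 0.333333·6.5 + 0.333333·5 = 4.93333.
E[X²] = 0.333333·14.19 + 0.333333·43.5 + 0.333333·29 = 28.8967.
Var(X) = E[X²] − (E[X])² = 28.8967 − 24.3378 = 4.55889.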